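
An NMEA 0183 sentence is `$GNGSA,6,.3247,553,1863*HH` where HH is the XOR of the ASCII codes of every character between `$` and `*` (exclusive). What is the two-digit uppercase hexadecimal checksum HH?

79

XOR the ASCII codes of the payload characters:
  'G' = 0x47 → acc = 0x47
  'N' = 0x4E → acc = 0x09
  'G' = 0x47 → acc = 0x4E
  'S' = 0x53 → acc = 0x1D
  'A' = 0x41 → acc = 0x5C
  ',' = 0x2C → acc = 0x70
  '6' = 0x36 → acc = 0x46
  ',' = 0x2C → acc = 0x6A
  '.' = 0x2E → acc = 0x44
  '3' = 0x33 → acc = 0x77
  '2' = 0x32 → acc = 0x45
  '4' = 0x34 → acc = 0x71
  '7' = 0x37 → acc = 0x46
  ',' = 0x2C → acc = 0x6A
  '5' = 0x35 → acc = 0x5F
  '5' = 0x35 → acc = 0x6A
  '3' = 0x33 → acc = 0x59
  ',' = 0x2C → acc = 0x75
  '1' = 0x31 → acc = 0x44
  '8' = 0x38 → acc = 0x7C
  '6' = 0x36 → acc = 0x4A
  '3' = 0x33 → acc = 0x79
Checksum = 0x79.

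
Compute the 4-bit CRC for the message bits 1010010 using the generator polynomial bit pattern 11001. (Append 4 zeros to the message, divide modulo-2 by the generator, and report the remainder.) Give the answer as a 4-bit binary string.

1111

Append 4 zeros: 10100100000. Divide by 11001 (XOR where the leading bit is 1):
  pos 0: 10100 XOR 11001 = 01101
  pos 1: 11011 XOR 11001 = 00010
  pos 4: 10000 XOR 11001 = 01001
  pos 5: 10010 XOR 11001 = 01011
  pos 6: 10110 XOR 11001 = 01111
Remainder (last 4 bits) = 1111. This is the CRC / FCS.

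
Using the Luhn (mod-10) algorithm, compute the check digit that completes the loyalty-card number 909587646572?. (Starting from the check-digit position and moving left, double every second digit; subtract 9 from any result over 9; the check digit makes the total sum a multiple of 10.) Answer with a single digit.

Partial digits right→left: 2 7 5 6 4 6 7 8 5 9 0 9
Double every second digit counting from the check-digit position (so the 1st, 3rd, 5th, ... of the partial from the right).
  doubled (with −9 where >9): 4 1 8 5 1 0 → sum 19
  kept as-is: 7 6 6 8 9 9 → sum 45
Total = 19 + 45 = 64.
Check digit = (10 − (64 mod 10)) mod 10 = 6.

6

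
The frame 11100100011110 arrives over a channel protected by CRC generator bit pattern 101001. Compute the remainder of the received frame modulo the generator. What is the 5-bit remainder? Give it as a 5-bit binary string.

00000

Modulo-2 division of 11100100011110 by 101001:
  pos 0: 111001 XOR 101001 = 010000
  pos 1: 100000 XOR 101001 = 001001
  pos 3: 100100 XOR 101001 = 001101
  pos 5: 110111 XOR 101001 = 011110
  pos 6: 111101 XOR 101001 = 010100
  pos 7: 101001 XOR 101001 = 000000
Remainder = 00000 (zero — the frame passes the CRC check).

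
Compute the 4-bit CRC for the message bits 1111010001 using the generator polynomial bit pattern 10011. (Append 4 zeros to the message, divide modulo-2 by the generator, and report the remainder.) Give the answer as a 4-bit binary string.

1101

Append 4 zeros: 11110100010000. Divide by 10011 (XOR where the leading bit is 1):
  pos 0: 11110 XOR 10011 = 01101
  pos 1: 11011 XOR 10011 = 01000
  pos 2: 10000 XOR 10011 = 00011
  pos 5: 11001 XOR 10011 = 01010
  pos 6: 10100 XOR 10011 = 00111
  pos 8: 11100 XOR 10011 = 01111
  pos 9: 11110 XOR 10011 = 01101
Remainder (last 4 bits) = 1101. This is the CRC / FCS.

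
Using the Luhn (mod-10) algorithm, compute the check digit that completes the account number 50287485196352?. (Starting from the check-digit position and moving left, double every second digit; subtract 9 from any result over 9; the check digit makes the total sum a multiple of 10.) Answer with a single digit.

1

Partial digits right→left: 2 5 3 6 9 1 5 8 4 7 8 2 0 5
Double every second digit counting from the check-digit position (so the 1st, 3rd, 5th, ... of the partial from the right).
  doubled (with −9 where >9): 4 6 9 1 8 7 0 → sum 35
  kept as-is: 5 6 1 8 7 2 5 → sum 34
Total = 35 + 34 = 69.
Check digit = (10 − (69 mod 10)) mod 10 = 1.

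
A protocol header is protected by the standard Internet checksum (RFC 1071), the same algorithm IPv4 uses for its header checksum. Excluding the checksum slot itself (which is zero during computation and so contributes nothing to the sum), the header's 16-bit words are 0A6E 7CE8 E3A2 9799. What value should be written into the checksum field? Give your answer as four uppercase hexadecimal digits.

FD6C

One's-complement addition (fold any carry out of bit 15 back into bit 0):
  0x0A6E + 0x7CE8 = 0x08756
  0x8756 + 0xE3A2 = 0x16AF8 → wrap carry → 0x6AF9
  0x6AF9 + 0x9799 = 0x10292 → wrap carry → 0x0293
One's-complement sum = 0x0293.
Checksum = ~0x0293 & 0xFFFF = 0xFD6C.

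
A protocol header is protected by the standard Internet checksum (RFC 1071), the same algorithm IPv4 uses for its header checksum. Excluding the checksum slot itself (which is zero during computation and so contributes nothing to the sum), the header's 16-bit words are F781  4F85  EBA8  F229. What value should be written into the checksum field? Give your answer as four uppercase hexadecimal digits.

DB25

One's-complement addition (fold any carry out of bit 15 back into bit 0):
  0xF781 + 0x4F85 = 0x14706 → wrap carry → 0x4707
  0x4707 + 0xEBA8 = 0x132AF → wrap carry → 0x32B0
  0x32B0 + 0xF229 = 0x124D9 → wrap carry → 0x24DA
One's-complement sum = 0x24DA.
Checksum = ~0x24DA & 0xFFFF = 0xDB25.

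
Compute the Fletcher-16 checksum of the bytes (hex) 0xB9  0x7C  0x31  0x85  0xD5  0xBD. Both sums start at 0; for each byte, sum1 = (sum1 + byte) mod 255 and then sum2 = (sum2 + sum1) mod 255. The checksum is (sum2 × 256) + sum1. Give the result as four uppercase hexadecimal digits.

8780

Running sums (mod 255):
  after byte 0 (0xB9): sum1=185, sum2=185
  after byte 1 (0x7C): sum1=54, sum2=239
  after byte 2 (0x31): sum1=103, sum2=87
  after byte 3 (0x85): sum1=236, sum2=68
  after byte 4 (0xD5): sum1=194, sum2=7
  after byte 5 (0xBD): sum1=128, sum2=135
Checksum = sum2·256 + sum1 = 135·256 + 128 = 34688 = 0x8780.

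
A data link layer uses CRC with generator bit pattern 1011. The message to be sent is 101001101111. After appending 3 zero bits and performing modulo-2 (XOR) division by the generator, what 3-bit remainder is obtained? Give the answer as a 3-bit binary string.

Append 3 zeros: 101001101111000. Divide by 1011 (XOR where the leading bit is 1):
  pos 0: 1010 XOR 1011 = 0001
  pos 3: 1011 XOR 1011 = 0000
  pos 8: 1111 XOR 1011 = 0100
  pos 9: 1000 XOR 1011 = 0011
  pos 11: 1100 XOR 1011 = 0111
Remainder (last 3 bits) = 111. This is the CRC / FCS.

111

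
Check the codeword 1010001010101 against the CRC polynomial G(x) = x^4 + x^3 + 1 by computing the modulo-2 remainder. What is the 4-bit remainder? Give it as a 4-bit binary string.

1010

Modulo-2 division of 1010001010101 by 11001:
  pos 0: 10100 XOR 11001 = 01101
  pos 1: 11010 XOR 11001 = 00011
  pos 4: 11101 XOR 11001 = 00100
  pos 6: 10001 XOR 11001 = 01000
  pos 7: 10000 XOR 11001 = 01001
  pos 8: 10011 XOR 11001 = 01010
Remainder = 1010 (nonzero — an error is detected).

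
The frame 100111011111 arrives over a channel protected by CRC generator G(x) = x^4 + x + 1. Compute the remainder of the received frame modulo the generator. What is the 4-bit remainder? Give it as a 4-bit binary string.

Modulo-2 division of 100111011111 by 10011:
  pos 0: 10011 XOR 10011 = 00000
  pos 5: 10111 XOR 10011 = 00100
  pos 7: 10011 XOR 10011 = 00000
Remainder = 0000 (zero — the frame passes the CRC check).

0000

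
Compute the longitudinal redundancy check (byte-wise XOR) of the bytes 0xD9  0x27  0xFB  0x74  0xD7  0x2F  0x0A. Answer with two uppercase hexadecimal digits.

83

XOR the bytes together:
  start with 0xD9
  0xD9 ⊕ 0x27 = 0xFE
  0xFE ⊕ 0xFB = 0x05
  0x05 ⊕ 0x74 = 0x71
  0x71 ⊕ 0xD7 = 0xA6
  0xA6 ⊕ 0x2F = 0x89
  0x89 ⊕ 0x0A = 0x83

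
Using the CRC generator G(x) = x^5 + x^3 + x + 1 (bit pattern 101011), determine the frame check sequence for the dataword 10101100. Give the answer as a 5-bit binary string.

Append 5 zeros: 1010110000000. Divide by 101011 (XOR where the leading bit is 1):
  pos 0: 101011 XOR 101011 = 000000
Remainder (last 5 bits) = 00000. This is the CRC / FCS.

00000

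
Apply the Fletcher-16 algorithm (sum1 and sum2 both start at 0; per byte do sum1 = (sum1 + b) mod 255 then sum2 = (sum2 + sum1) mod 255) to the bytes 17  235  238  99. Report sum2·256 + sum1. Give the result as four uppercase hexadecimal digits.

494F

Running sums (mod 255):
  after byte 0 (17): sum1=17, sum2=17
  after byte 1 (235): sum1=252, sum2=14
  after byte 2 (238): sum1=235, sum2=249
  after byte 3 (99): sum1=79, sum2=73
Checksum = sum2·256 + sum1 = 73·256 + 79 = 18767 = 0x494F.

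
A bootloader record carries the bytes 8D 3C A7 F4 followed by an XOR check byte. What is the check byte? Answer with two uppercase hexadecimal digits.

E2

XOR the bytes together:
  start with 0x8D
  0x8D ⊕ 0x3C = 0xB1
  0xB1 ⊕ 0xA7 = 0x16
  0x16 ⊕ 0xF4 = 0xE2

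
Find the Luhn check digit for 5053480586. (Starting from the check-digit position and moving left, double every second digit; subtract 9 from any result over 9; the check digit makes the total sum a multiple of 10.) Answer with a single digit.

1

Partial digits right→left: 6 8 5 0 8 4 3 5 0 5
Double every second digit counting from the check-digit position (so the 1st, 3rd, 5th, ... of the partial from the right).
  doubled (with −9 where >9): 3 1 7 6 0 → sum 17
  kept as-is: 8 0 4 5 5 → sum 22
Total = 17 + 22 = 39.
Check digit = (10 − (39 mod 10)) mod 10 = 1.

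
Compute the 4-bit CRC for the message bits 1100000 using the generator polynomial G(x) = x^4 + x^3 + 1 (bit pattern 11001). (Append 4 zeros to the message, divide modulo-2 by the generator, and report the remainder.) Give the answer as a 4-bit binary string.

1111

Append 4 zeros: 11000000000. Divide by 11001 (XOR where the leading bit is 1):
  pos 0: 11000 XOR 11001 = 00001
  pos 4: 10000 XOR 11001 = 01001
  pos 5: 10010 XOR 11001 = 01011
  pos 6: 10110 XOR 11001 = 01111
Remainder (last 4 bits) = 1111. This is the CRC / FCS.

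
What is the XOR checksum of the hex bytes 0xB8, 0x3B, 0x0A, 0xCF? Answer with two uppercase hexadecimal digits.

46

XOR the bytes together:
  start with 0xB8
  0xB8 ⊕ 0x3B = 0x83
  0x83 ⊕ 0x0A = 0x89
  0x89 ⊕ 0xCF = 0x46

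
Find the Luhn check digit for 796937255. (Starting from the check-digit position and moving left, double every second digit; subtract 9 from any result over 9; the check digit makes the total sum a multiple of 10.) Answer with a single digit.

Partial digits right→left: 5 5 2 7 3 9 6 9 7
Double every second digit counting from the check-digit position (so the 1st, 3rd, 5th, ... of the partial from the right).
  doubled (with −9 where >9): 1 4 6 3 5 → sum 19
  kept as-is: 5 7 9 9 → sum 30
Total = 19 + 30 = 49.
Check digit = (10 − (49 mod 10)) mod 10 = 1.

1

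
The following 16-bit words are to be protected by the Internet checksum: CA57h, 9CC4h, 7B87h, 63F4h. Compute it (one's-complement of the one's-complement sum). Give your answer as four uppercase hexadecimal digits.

One's-complement addition (fold any carry out of bit 15 back into bit 0):
  0xCA57 + 0x9CC4 = 0x1671B → wrap carry → 0x671C
  0x671C + 0x7B87 = 0x0E2A3
  0xE2A3 + 0x63F4 = 0x14697 → wrap carry → 0x4698
One's-complement sum = 0x4698.
Checksum = ~0x4698 & 0xFFFF = 0xB967.

B967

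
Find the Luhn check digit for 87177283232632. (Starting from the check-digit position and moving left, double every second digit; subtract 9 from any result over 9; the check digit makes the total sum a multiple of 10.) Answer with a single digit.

6

Partial digits right→left: 2 3 6 2 3 2 3 8 2 7 7 1 7 8
Double every second digit counting from the check-digit position (so the 1st, 3rd, 5th, ... of the partial from the right).
  doubled (with −9 where >9): 4 3 6 6 4 5 5 → sum 33
  kept as-is: 3 2 2 8 7 1 8 → sum 31
Total = 33 + 31 = 64.
Check digit = (10 − (64 mod 10)) mod 10 = 6.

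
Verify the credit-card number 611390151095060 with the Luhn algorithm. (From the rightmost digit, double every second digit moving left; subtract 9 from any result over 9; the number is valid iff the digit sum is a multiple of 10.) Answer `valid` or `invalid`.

From the right, keep odd positions and double even positions (subtract 9 from any doubled value over 9):
  doubled (positions 2,4,...): 3 1 0 1 0 6 2 → sum 13
  kept (positions 1,3,...): 0 0 9 1 1 9 1 6 → sum 27
Total = 40.
40 mod 10 = 0, so the number is valid.

valid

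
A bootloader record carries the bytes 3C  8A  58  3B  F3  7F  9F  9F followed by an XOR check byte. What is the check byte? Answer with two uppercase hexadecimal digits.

XOR the bytes together:
  start with 0x3C
  0x3C ⊕ 0x8A = 0xB6
  0xB6 ⊕ 0x58 = 0xEE
  0xEE ⊕ 0x3B = 0xD5
  0xD5 ⊕ 0xF3 = 0x26
  0x26 ⊕ 0x7F = 0x59
  0x59 ⊕ 0x9F = 0xC6
  0xC6 ⊕ 0x9F = 0x59

59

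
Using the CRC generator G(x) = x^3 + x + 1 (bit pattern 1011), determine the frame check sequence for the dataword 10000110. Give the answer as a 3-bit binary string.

Append 3 zeros: 10000110000. Divide by 1011 (XOR where the leading bit is 1):
  pos 0: 1000 XOR 1011 = 0011
  pos 2: 1101 XOR 1011 = 0110
  pos 3: 1101 XOR 1011 = 0110
  pos 4: 1100 XOR 1011 = 0111
  pos 5: 1110 XOR 1011 = 0101
  pos 6: 1010 XOR 1011 = 0001
Remainder (last 3 bits) = 010. This is the CRC / FCS.

010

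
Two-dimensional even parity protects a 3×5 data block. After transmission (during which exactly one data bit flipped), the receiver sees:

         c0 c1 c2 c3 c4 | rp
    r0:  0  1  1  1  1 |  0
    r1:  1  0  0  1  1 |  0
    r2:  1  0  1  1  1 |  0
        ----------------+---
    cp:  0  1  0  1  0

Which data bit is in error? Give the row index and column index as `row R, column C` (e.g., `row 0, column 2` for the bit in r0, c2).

row 1, column 4

Recompute each row's even parity and compare to rp:
  r0: data parity 0, sent rp 0 → ok
  r1: data parity 1, sent rp 0 → mismatch
  r2: data parity 0, sent rp 0 → ok
Recompute each column's even parity and compare to cp:
  c0: data parity 0, sent cp 0 → ok
  c1: data parity 1, sent cp 1 → ok
  c2: data parity 0, sent cp 0 → ok
  c3: data parity 1, sent cp 1 → ok
  c4: data parity 1, sent cp 0 → mismatch
Exactly one row (r1) and one column (c4) fail → the flipped bit is at their intersection.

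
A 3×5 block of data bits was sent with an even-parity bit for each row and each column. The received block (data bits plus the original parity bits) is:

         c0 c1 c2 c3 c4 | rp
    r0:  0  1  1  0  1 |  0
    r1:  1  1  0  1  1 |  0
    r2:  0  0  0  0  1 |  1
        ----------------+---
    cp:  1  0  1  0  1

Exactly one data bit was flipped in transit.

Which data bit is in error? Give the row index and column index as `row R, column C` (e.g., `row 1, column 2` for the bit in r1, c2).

Recompute each row's even parity and compare to rp:
  r0: data parity 1, sent rp 0 → mismatch
  r1: data parity 0, sent rp 0 → ok
  r2: data parity 1, sent rp 1 → ok
Recompute each column's even parity and compare to cp:
  c0: data parity 1, sent cp 1 → ok
  c1: data parity 0, sent cp 0 → ok
  c2: data parity 1, sent cp 1 → ok
  c3: data parity 1, sent cp 0 → mismatch
  c4: data parity 1, sent cp 1 → ok
Exactly one row (r0) and one column (c3) fail → the flipped bit is at their intersection.

row 0, column 3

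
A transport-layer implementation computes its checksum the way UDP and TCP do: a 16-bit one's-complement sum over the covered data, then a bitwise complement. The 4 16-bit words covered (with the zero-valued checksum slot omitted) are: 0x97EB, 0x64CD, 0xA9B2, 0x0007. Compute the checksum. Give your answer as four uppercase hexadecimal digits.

598D

One's-complement addition (fold any carry out of bit 15 back into bit 0):
  0x97EB + 0x64CD = 0x0FCB8
  0xFCB8 + 0xA9B2 = 0x1A66A → wrap carry → 0xA66B
  0xA66B + 0x0007 = 0x0A672
One's-complement sum = 0xA672.
Checksum = ~0xA672 & 0xFFFF = 0x598D.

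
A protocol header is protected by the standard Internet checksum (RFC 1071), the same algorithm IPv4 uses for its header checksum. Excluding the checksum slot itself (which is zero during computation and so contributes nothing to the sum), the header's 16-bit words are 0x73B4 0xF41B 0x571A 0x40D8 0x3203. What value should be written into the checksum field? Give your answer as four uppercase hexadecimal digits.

CE39

One's-complement addition (fold any carry out of bit 15 back into bit 0):
  0x73B4 + 0xF41B = 0x167CF → wrap carry → 0x67D0
  0x67D0 + 0x571A = 0x0BEEA
  0xBEEA + 0x40D8 = 0x0FFC2
  0xFFC2 + 0x3203 = 0x131C5 → wrap carry → 0x31C6
One's-complement sum = 0x31C6.
Checksum = ~0x31C6 & 0xFFFF = 0xCE39.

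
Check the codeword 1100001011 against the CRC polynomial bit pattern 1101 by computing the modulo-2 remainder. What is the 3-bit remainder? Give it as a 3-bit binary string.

000

Modulo-2 division of 1100001011 by 1101:
  pos 0: 1100 XOR 1101 = 0001
  pos 3: 1001 XOR 1101 = 0100
  pos 4: 1000 XOR 1101 = 0101
  pos 5: 1011 XOR 1101 = 0110
  pos 6: 1101 XOR 1101 = 0000
Remainder = 000 (zero — the frame passes the CRC check).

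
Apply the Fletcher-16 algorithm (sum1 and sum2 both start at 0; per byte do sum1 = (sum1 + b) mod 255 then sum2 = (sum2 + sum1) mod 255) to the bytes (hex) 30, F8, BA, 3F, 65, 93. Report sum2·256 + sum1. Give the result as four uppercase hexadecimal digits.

Running sums (mod 255):
  after byte 0 (30): sum1=48, sum2=48
  after byte 1 (F8): sum1=41, sum2=89
  after byte 2 (BA): sum1=227, sum2=61
  after byte 3 (3F): sum1=35, sum2=96
  after byte 4 (65): sum1=136, sum2=232
  after byte 5 (93): sum1=28, sum2=5
Checksum = sum2·256 + sum1 = 5·256 + 28 = 1308 = 0x051C.

051C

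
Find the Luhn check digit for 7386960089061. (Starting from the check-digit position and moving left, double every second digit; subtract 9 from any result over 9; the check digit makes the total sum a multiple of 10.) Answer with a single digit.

Partial digits right→left: 1 6 0 9 8 0 0 6 9 6 8 3 7
Double every second digit counting from the check-digit position (so the 1st, 3rd, 5th, ... of the partial from the right).
  doubled (with −9 where >9): 2 0 7 0 9 7 5 → sum 30
  kept as-is: 6 9 0 6 6 3 → sum 30
Total = 30 + 30 = 60.
Check digit = (10 − (60 mod 10)) mod 10 = 0.

0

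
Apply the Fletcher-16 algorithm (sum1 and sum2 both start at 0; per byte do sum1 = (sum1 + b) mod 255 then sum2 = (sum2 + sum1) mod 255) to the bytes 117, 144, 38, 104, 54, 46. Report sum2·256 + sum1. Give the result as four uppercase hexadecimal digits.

00F8

Running sums (mod 255):
  after byte 0 (117): sum1=117, sum2=117
  after byte 1 (144): sum1=6, sum2=123
  after byte 2 (38): sum1=44, sum2=167
  after byte 3 (104): sum1=148, sum2=60
  after byte 4 (54): sum1=202, sum2=7
  after byte 5 (46): sum1=248, sum2=0
Checksum = sum2·256 + sum1 = 0·256 + 248 = 248 = 0x00F8.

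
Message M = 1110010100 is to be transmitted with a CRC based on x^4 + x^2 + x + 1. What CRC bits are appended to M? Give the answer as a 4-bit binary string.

1011

Append 4 zeros: 11100101000000. Divide by 10111 (XOR where the leading bit is 1):
  pos 0: 11100 XOR 10111 = 01011
  pos 1: 10111 XOR 10111 = 00000
  pos 7: 10000 XOR 10111 = 00111
  pos 9: 11100 XOR 10111 = 01011
Remainder (last 4 bits) = 1011. This is the CRC / FCS.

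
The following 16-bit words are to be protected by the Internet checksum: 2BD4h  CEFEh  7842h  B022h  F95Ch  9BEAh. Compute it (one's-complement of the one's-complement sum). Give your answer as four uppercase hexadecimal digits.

One's-complement addition (fold any carry out of bit 15 back into bit 0):
  0x2BD4 + 0xCEFE = 0x0FAD2
  0xFAD2 + 0x7842 = 0x17314 → wrap carry → 0x7315
  0x7315 + 0xB022 = 0x12337 → wrap carry → 0x2338
  0x2338 + 0xF95C = 0x11C94 → wrap carry → 0x1C95
  0x1C95 + 0x9BEA = 0x0B87F
One's-complement sum = 0xB87F.
Checksum = ~0xB87F & 0xFFFF = 0x4780.

4780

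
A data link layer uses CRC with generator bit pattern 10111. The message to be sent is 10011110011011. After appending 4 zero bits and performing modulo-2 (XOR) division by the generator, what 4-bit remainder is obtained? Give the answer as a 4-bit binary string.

0001

Append 4 zeros: 100111100110110000. Divide by 10111 (XOR where the leading bit is 1):
  pos 0: 10011 XOR 10111 = 00100
  pos 2: 10011 XOR 10111 = 00100
  pos 4: 10000 XOR 10111 = 00111
  pos 6: 11111 XOR 10111 = 01000
  pos 7: 10000 XOR 10111 = 00111
  pos 9: 11111 XOR 10111 = 01000
  pos 10: 10000 XOR 10111 = 00111
  pos 12: 11100 XOR 10111 = 01011
  pos 13: 10110 XOR 10111 = 00001
Remainder (last 4 bits) = 0001. This is the CRC / FCS.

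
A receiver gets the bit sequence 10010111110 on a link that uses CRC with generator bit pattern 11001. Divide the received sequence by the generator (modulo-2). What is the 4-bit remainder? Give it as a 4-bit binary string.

0001

Modulo-2 division of 10010111110 by 11001:
  pos 0: 10010 XOR 11001 = 01011
  pos 1: 10111 XOR 11001 = 01110
  pos 2: 11101 XOR 11001 = 00100
  pos 4: 10011 XOR 11001 = 01010
  pos 5: 10101 XOR 11001 = 01100
  pos 6: 11000 XOR 11001 = 00001
Remainder = 0001 (nonzero — an error is detected).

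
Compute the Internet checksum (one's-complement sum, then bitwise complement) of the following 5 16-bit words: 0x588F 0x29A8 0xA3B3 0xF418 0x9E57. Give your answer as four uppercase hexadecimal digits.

47A4

One's-complement addition (fold any carry out of bit 15 back into bit 0):
  0x588F + 0x29A8 = 0x08237
  0x8237 + 0xA3B3 = 0x125EA → wrap carry → 0x25EB
  0x25EB + 0xF418 = 0x11A03 → wrap carry → 0x1A04
  0x1A04 + 0x9E57 = 0x0B85B
One's-complement sum = 0xB85B.
Checksum = ~0xB85B & 0xFFFF = 0x47A4.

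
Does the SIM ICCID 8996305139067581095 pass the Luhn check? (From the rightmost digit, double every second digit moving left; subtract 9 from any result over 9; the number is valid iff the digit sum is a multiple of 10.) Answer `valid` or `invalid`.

From the right, keep odd positions and double even positions (subtract 9 from any doubled value over 9):
  doubled (positions 2,4,...): 9 2 1 3 9 2 0 3 9 → sum 38
  kept (positions 1,3,...): 5 0 8 7 0 3 5 3 9 8 → sum 48
Total = 86.
86 mod 10 = 6, so the number is invalid.

invalid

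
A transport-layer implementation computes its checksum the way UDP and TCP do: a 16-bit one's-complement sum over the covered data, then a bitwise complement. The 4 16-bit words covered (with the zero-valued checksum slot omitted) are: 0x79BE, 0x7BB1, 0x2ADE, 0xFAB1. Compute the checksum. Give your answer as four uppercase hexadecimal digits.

E4FF

One's-complement addition (fold any carry out of bit 15 back into bit 0):
  0x79BE + 0x7BB1 = 0x0F56F
  0xF56F + 0x2ADE = 0x1204D → wrap carry → 0x204E
  0x204E + 0xFAB1 = 0x11AFF → wrap carry → 0x1B00
One's-complement sum = 0x1B00.
Checksum = ~0x1B00 & 0xFFFF = 0xE4FF.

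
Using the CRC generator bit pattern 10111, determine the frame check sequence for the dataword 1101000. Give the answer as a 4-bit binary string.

Append 4 zeros: 11010000000. Divide by 10111 (XOR where the leading bit is 1):
  pos 0: 11010 XOR 10111 = 01101
  pos 1: 11010 XOR 10111 = 01101
  pos 2: 11010 XOR 10111 = 01101
  pos 3: 11010 XOR 10111 = 01101
  pos 4: 11010 XOR 10111 = 01101
  pos 5: 11010 XOR 10111 = 01101
  pos 6: 11010 XOR 10111 = 01101
Remainder (last 4 bits) = 1101. This is the CRC / FCS.

1101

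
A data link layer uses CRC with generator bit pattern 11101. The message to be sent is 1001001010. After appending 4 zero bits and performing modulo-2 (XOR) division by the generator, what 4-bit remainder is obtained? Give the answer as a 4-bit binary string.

Append 4 zeros: 10010010100000. Divide by 11101 (XOR where the leading bit is 1):
  pos 0: 10010 XOR 11101 = 01111
  pos 1: 11110 XOR 11101 = 00011
  pos 4: 11101 XOR 11101 = 00000
Remainder (last 4 bits) = 0000. This is the CRC / FCS.

0000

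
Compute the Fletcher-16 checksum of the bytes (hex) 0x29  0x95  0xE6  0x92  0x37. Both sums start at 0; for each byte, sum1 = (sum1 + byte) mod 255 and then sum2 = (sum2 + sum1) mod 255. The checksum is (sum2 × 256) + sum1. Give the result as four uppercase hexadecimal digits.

356F

Running sums (mod 255):
  after byte 0 (0x29): sum1=41, sum2=41
  after byte 1 (0x95): sum1=190, sum2=231
  after byte 2 (0xE6): sum1=165, sum2=141
  after byte 3 (0x92): sum1=56, sum2=197
  after byte 4 (0x37): sum1=111, sum2=53
Checksum = sum2·256 + sum1 = 53·256 + 111 = 13679 = 0x356F.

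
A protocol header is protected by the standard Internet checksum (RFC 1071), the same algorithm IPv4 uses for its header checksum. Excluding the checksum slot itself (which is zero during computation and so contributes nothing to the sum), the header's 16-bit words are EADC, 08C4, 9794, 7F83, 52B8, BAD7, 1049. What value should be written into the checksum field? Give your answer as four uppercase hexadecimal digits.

One's-complement addition (fold any carry out of bit 15 back into bit 0):
  0xEADC + 0x08C4 = 0x0F3A0
  0xF3A0 + 0x9794 = 0x18B34 → wrap carry → 0x8B35
  0x8B35 + 0x7F83 = 0x10AB8 → wrap carry → 0x0AB9
  0x0AB9 + 0x52B8 = 0x05D71
  0x5D71 + 0xBAD7 = 0x11848 → wrap carry → 0x1849
  0x1849 + 0x1049 = 0x02892
One's-complement sum = 0x2892.
Checksum = ~0x2892 & 0xFFFF = 0xD76D.

D76D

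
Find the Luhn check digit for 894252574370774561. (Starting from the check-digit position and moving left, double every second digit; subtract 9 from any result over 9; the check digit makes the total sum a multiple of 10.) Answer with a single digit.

4

Partial digits right→left: 1 6 5 4 7 7 0 7 3 4 7 5 2 5 2 4 9 8
Double every second digit counting from the check-digit position (so the 1st, 3rd, 5th, ... of the partial from the right).
  doubled (with −9 where >9): 2 1 5 0 6 5 4 4 9 → sum 36
  kept as-is: 6 4 7 7 4 5 5 4 8 → sum 50
Total = 36 + 50 = 86.
Check digit = (10 − (86 mod 10)) mod 10 = 4.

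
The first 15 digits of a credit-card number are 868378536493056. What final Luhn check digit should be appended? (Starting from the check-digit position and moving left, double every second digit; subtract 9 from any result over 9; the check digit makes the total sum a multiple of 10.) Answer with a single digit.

3

Partial digits right→left: 6 5 0 3 9 4 6 3 5 8 7 3 8 6 8
Double every second digit counting from the check-digit position (so the 1st, 3rd, 5th, ... of the partial from the right).
  doubled (with −9 where >9): 3 0 9 3 1 5 7 7 → sum 35
  kept as-is: 5 3 4 3 8 3 6 → sum 32
Total = 35 + 32 = 67.
Check digit = (10 − (67 mod 10)) mod 10 = 3.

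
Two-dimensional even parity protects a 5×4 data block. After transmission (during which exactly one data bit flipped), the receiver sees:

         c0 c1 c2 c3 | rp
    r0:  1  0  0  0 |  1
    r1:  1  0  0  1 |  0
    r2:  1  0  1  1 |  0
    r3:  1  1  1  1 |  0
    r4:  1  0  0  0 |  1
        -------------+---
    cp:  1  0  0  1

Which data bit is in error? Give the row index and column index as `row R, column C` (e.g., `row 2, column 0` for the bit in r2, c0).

Recompute each row's even parity and compare to rp:
  r0: data parity 1, sent rp 1 → ok
  r1: data parity 0, sent rp 0 → ok
  r2: data parity 1, sent rp 0 → mismatch
  r3: data parity 0, sent rp 0 → ok
  r4: data parity 1, sent rp 1 → ok
Recompute each column's even parity and compare to cp:
  c0: data parity 1, sent cp 1 → ok
  c1: data parity 1, sent cp 0 → mismatch
  c2: data parity 0, sent cp 0 → ok
  c3: data parity 1, sent cp 1 → ok
Exactly one row (r2) and one column (c1) fail → the flipped bit is at their intersection.

row 2, column 1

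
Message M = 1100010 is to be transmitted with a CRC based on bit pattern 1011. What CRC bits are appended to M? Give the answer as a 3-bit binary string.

000

Append 3 zeros: 1100010000. Divide by 1011 (XOR where the leading bit is 1):
  pos 0: 1100 XOR 1011 = 0111
  pos 1: 1110 XOR 1011 = 0101
  pos 2: 1011 XOR 1011 = 0000
Remainder (last 3 bits) = 000. This is the CRC / FCS.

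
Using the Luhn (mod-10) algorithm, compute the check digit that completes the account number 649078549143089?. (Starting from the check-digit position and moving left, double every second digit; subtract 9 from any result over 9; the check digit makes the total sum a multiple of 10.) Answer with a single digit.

Partial digits right→left: 9 8 0 3 4 1 9 4 5 8 7 0 9 4 6
Double every second digit counting from the check-digit position (so the 1st, 3rd, 5th, ... of the partial from the right).
  doubled (with −9 where >9): 9 0 8 9 1 5 9 3 → sum 44
  kept as-is: 8 3 1 4 8 0 4 → sum 28
Total = 44 + 28 = 72.
Check digit = (10 − (72 mod 10)) mod 10 = 8.

8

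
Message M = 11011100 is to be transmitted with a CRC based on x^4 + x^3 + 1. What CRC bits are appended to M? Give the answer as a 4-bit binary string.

0001

Append 4 zeros: 110111000000. Divide by 11001 (XOR where the leading bit is 1):
  pos 0: 11011 XOR 11001 = 00010
  pos 3: 10100 XOR 11001 = 01101
  pos 4: 11010 XOR 11001 = 00011
  pos 7: 11000 XOR 11001 = 00001
Remainder (last 4 bits) = 0001. This is the CRC / FCS.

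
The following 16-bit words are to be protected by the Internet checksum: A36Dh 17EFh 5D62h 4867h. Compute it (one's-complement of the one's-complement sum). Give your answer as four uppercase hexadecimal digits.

One's-complement addition (fold any carry out of bit 15 back into bit 0):
  0xA36D + 0x17EF = 0x0BB5C
  0xBB5C + 0x5D62 = 0x118BE → wrap carry → 0x18BF
  0x18BF + 0x4867 = 0x06126
One's-complement sum = 0x6126.
Checksum = ~0x6126 & 0xFFFF = 0x9ED9.

9ED9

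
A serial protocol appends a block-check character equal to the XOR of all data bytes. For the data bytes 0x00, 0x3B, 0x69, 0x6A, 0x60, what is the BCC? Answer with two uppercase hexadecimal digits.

58

XOR the bytes together:
  start with 0x00
  0x00 ⊕ 0x3B = 0x3B
  0x3B ⊕ 0x69 = 0x52
  0x52 ⊕ 0x6A = 0x38
  0x38 ⊕ 0x60 = 0x58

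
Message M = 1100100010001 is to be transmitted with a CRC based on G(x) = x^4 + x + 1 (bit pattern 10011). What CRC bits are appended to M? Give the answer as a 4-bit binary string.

1010

Append 4 zeros: 11001000100010000. Divide by 10011 (XOR where the leading bit is 1):
  pos 0: 11001 XOR 10011 = 01010
  pos 1: 10100 XOR 10011 = 00111
  pos 3: 11100 XOR 10011 = 01111
  pos 4: 11111 XOR 10011 = 01100
  pos 5: 11000 XOR 10011 = 01011
  pos 6: 10110 XOR 10011 = 00101
  pos 8: 10101 XOR 10011 = 00110
  pos 10: 11000 XOR 10011 = 01011
  pos 11: 10110 XOR 10011 = 00101
Remainder (last 4 bits) = 1010. This is the CRC / FCS.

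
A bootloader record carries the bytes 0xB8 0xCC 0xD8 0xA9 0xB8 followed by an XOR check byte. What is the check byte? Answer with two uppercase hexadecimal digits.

XOR the bytes together:
  start with 0xB8
  0xB8 ⊕ 0xCC = 0x74
  0x74 ⊕ 0xD8 = 0xAC
  0xAC ⊕ 0xA9 = 0x05
  0x05 ⊕ 0xB8 = 0xBD

BD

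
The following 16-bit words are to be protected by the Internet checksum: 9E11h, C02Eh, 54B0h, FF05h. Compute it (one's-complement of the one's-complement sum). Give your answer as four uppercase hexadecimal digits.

4E09

One's-complement addition (fold any carry out of bit 15 back into bit 0):
  0x9E11 + 0xC02E = 0x15E3F → wrap carry → 0x5E40
  0x5E40 + 0x54B0 = 0x0B2F0
  0xB2F0 + 0xFF05 = 0x1B1F5 → wrap carry → 0xB1F6
One's-complement sum = 0xB1F6.
Checksum = ~0xB1F6 & 0xFFFF = 0x4E09.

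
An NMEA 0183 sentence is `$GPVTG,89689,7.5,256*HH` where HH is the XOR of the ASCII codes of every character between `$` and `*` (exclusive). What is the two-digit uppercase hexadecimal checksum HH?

XOR the ASCII codes of the payload characters:
  'G' = 0x47 → acc = 0x47
  'P' = 0x50 → acc = 0x17
  'V' = 0x56 → acc = 0x41
  'T' = 0x54 → acc = 0x15
  'G' = 0x47 → acc = 0x52
  ',' = 0x2C → acc = 0x7E
  '8' = 0x38 → acc = 0x46
  '9' = 0x39 → acc = 0x7F
  '6' = 0x36 → acc = 0x49
  '8' = 0x38 → acc = 0x71
  '9' = 0x39 → acc = 0x48
  ',' = 0x2C → acc = 0x64
  '7' = 0x37 → acc = 0x53
  '.' = 0x2E → acc = 0x7D
  '5' = 0x35 → acc = 0x48
  ',' = 0x2C → acc = 0x64
  '2' = 0x32 → acc = 0x56
  '5' = 0x35 → acc = 0x63
  '6' = 0x36 → acc = 0x55
Checksum = 0x55.

55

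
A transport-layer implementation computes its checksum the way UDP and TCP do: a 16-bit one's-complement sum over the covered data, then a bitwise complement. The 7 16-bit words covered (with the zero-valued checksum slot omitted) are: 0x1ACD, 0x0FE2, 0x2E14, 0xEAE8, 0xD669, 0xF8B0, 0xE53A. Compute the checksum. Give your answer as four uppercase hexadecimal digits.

07FE

One's-complement addition (fold any carry out of bit 15 back into bit 0):
  0x1ACD + 0x0FE2 = 0x02AAF
  0x2AAF + 0x2E14 = 0x058C3
  0x58C3 + 0xEAE8 = 0x143AB → wrap carry → 0x43AC
  0x43AC + 0xD669 = 0x11A15 → wrap carry → 0x1A16
  0x1A16 + 0xF8B0 = 0x112C6 → wrap carry → 0x12C7
  0x12C7 + 0xE53A = 0x0F801
One's-complement sum = 0xF801.
Checksum = ~0xF801 & 0xFFFF = 0x07FE.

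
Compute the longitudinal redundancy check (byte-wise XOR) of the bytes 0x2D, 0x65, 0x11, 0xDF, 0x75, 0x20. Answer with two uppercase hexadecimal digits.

D3

XOR the bytes together:
  start with 0x2D
  0x2D ⊕ 0x65 = 0x48
  0x48 ⊕ 0x11 = 0x59
  0x59 ⊕ 0xDF = 0x86
  0x86 ⊕ 0x75 = 0xF3
  0xF3 ⊕ 0x20 = 0xD3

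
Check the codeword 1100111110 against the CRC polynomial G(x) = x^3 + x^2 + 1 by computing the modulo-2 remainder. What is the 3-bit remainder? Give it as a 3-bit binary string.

Modulo-2 division of 1100111110 by 1101:
  pos 0: 1100 XOR 1101 = 0001
  pos 3: 1111 XOR 1101 = 0010
  pos 5: 1011 XOR 1101 = 0110
  pos 6: 1100 XOR 1101 = 0001
Remainder = 001 (nonzero — an error is detected).

001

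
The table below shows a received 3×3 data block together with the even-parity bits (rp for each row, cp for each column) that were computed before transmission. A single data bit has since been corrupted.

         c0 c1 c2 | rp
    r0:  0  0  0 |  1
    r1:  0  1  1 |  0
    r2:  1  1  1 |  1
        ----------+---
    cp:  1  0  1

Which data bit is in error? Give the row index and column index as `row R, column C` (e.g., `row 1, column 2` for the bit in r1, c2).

row 0, column 2

Recompute each row's even parity and compare to rp:
  r0: data parity 0, sent rp 1 → mismatch
  r1: data parity 0, sent rp 0 → ok
  r2: data parity 1, sent rp 1 → ok
Recompute each column's even parity and compare to cp:
  c0: data parity 1, sent cp 1 → ok
  c1: data parity 0, sent cp 0 → ok
  c2: data parity 0, sent cp 1 → mismatch
Exactly one row (r0) and one column (c2) fail → the flipped bit is at their intersection.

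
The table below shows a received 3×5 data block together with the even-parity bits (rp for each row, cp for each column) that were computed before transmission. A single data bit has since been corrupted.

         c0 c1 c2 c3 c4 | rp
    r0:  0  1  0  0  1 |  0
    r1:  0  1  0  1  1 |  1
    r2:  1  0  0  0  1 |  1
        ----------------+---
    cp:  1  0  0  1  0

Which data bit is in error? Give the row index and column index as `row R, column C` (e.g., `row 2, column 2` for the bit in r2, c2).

Recompute each row's even parity and compare to rp:
  r0: data parity 0, sent rp 0 → ok
  r1: data parity 1, sent rp 1 → ok
  r2: data parity 0, sent rp 1 → mismatch
Recompute each column's even parity and compare to cp:
  c0: data parity 1, sent cp 1 → ok
  c1: data parity 0, sent cp 0 → ok
  c2: data parity 0, sent cp 0 → ok
  c3: data parity 1, sent cp 1 → ok
  c4: data parity 1, sent cp 0 → mismatch
Exactly one row (r2) and one column (c4) fail → the flipped bit is at their intersection.

row 2, column 4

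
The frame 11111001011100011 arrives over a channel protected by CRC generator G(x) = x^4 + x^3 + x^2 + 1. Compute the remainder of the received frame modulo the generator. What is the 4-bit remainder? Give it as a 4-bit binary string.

Modulo-2 division of 11111001011100011 by 11101:
  pos 0: 11111 XOR 11101 = 00010
  pos 3: 10001 XOR 11101 = 01100
  pos 4: 11000 XOR 11101 = 00101
  pos 6: 10111 XOR 11101 = 01010
  pos 7: 10101 XOR 11101 = 01000
  pos 8: 10000 XOR 11101 = 01101
  pos 9: 11010 XOR 11101 = 00111
  pos 11: 11101 XOR 11101 = 00000
Remainder = 0001 (nonzero — an error is detected).

0001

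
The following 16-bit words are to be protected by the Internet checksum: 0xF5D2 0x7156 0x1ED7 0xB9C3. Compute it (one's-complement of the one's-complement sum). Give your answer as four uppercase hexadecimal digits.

One's-complement addition (fold any carry out of bit 15 back into bit 0):
  0xF5D2 + 0x7156 = 0x16728 → wrap carry → 0x6729
  0x6729 + 0x1ED7 = 0x08600
  0x8600 + 0xB9C3 = 0x13FC3 → wrap carry → 0x3FC4
One's-complement sum = 0x3FC4.
Checksum = ~0x3FC4 & 0xFFFF = 0xC03B.

C03B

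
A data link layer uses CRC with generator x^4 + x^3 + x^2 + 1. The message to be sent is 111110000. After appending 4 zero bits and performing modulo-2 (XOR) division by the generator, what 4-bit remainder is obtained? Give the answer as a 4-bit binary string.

0100

Append 4 zeros: 1111100000000. Divide by 11101 (XOR where the leading bit is 1):
  pos 0: 11111 XOR 11101 = 00010
  pos 3: 10000 XOR 11101 = 01101
  pos 4: 11010 XOR 11101 = 00111
  pos 6: 11100 XOR 11101 = 00001
Remainder (last 4 bits) = 0100. This is the CRC / FCS.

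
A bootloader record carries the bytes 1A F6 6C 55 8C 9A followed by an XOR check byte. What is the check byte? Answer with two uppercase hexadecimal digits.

XOR the bytes together:
  start with 0x1A
  0x1A ⊕ 0xF6 = 0xEC
  0xEC ⊕ 0x6C = 0x80
  0x80 ⊕ 0x55 = 0xD5
  0xD5 ⊕ 0x8C = 0x59
  0x59 ⊕ 0x9A = 0xC3

C3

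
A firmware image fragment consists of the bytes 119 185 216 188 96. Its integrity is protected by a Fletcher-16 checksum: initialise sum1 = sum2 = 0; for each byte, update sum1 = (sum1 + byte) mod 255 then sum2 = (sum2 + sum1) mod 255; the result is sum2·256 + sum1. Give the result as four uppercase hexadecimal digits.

Running sums (mod 255):
  after byte 0 (119): sum1=119, sum2=119
  after byte 1 (185): sum1=49, sum2=168
  after byte 2 (216): sum1=10, sum2=178
  after byte 3 (188): sum1=198, sum2=121
  after byte 4 (96): sum1=39, sum2=160
Checksum = sum2·256 + sum1 = 160·256 + 39 = 40999 = 0xA027.

A027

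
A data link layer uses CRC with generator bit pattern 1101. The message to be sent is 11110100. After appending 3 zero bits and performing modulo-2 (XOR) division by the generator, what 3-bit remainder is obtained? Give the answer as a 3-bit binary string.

Append 3 zeros: 11110100000. Divide by 1101 (XOR where the leading bit is 1):
  pos 0: 1111 XOR 1101 = 0010
  pos 2: 1001 XOR 1101 = 0100
  pos 3: 1000 XOR 1101 = 0101
  pos 4: 1010 XOR 1101 = 0111
  pos 5: 1110 XOR 1101 = 0011
  pos 7: 1100 XOR 1101 = 0001
Remainder (last 3 bits) = 001. This is the CRC / FCS.

001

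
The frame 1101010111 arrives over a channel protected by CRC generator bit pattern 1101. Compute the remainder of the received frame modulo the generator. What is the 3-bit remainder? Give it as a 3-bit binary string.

Modulo-2 division of 1101010111 by 1101:
  pos 0: 1101 XOR 1101 = 0000
  pos 5: 1011 XOR 1101 = 0110
  pos 6: 1101 XOR 1101 = 0000
Remainder = 000 (zero — the frame passes the CRC check).

000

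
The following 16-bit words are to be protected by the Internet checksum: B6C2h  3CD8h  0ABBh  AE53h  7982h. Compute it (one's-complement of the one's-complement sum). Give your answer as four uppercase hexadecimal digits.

D9D3

One's-complement addition (fold any carry out of bit 15 back into bit 0):
  0xB6C2 + 0x3CD8 = 0x0F39A
  0xF39A + 0x0ABB = 0x0FE55
  0xFE55 + 0xAE53 = 0x1ACA8 → wrap carry → 0xACA9
  0xACA9 + 0x7982 = 0x1262B → wrap carry → 0x262C
One's-complement sum = 0x262C.
Checksum = ~0x262C & 0xFFFF = 0xD9D3.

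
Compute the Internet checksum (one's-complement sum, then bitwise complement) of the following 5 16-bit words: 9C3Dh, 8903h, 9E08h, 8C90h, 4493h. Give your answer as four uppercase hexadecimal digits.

One's-complement addition (fold any carry out of bit 15 back into bit 0):
  0x9C3D + 0x8903 = 0x12540 → wrap carry → 0x2541
  0x2541 + 0x9E08 = 0x0C349
  0xC349 + 0x8C90 = 0x14FD9 → wrap carry → 0x4FDA
  0x4FDA + 0x4493 = 0x0946D
One's-complement sum = 0x946D.
Checksum = ~0x946D & 0xFFFF = 0x6B92.

6B92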